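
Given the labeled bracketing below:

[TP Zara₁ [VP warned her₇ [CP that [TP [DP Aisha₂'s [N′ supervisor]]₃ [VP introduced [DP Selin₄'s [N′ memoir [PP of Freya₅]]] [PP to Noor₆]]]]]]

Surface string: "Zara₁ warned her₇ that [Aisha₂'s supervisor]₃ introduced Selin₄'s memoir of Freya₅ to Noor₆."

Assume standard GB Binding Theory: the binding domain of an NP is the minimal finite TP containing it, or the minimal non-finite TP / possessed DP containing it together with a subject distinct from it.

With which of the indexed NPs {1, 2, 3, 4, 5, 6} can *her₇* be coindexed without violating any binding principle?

none

*her* is a pronoun, so Principle B applies: it must be free in its binding domain.
Binding domain of *her₇*: the matrix TP, whose subject is Zara₁.
*Zara₁* c-commands the pronoun within its binding domain → coindexation would violate Principle B.
*Aisha₂*: the pronoun c-commands this R-expression → coindexation would violate Principle C on *Aisha₂*.
*[Aisha₂'s supervisor]₃*: the pronoun c-commands this R-expression → coindexation would violate Principle C on *[Aisha₂'s supervisor]₃*.
*Selin₄*: the pronoun c-commands this R-expression → coindexation would violate Principle C on *Selin₄*.
*Freya₅*: the pronoun c-commands this R-expression → coindexation would violate Principle C on *Freya₅*.
*Noor₆*: the pronoun c-commands this R-expression → coindexation would violate Principle C on *Noor₆*.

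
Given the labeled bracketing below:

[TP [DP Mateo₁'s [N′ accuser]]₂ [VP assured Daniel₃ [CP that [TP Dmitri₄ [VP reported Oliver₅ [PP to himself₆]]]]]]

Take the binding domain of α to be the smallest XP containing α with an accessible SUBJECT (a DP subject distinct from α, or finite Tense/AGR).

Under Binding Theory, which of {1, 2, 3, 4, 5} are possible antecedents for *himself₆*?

{4, 5}

*himself* is an anaphor, so Principle A applies: it must be bound in its binding domain.
Binding domain of *himself₆*: the embedded TP, whose subject is Dmitri₄.
*Mateo₁* does not c-command the anaphor → cannot bind it.
*[Mateo₁'s accuser]₂* c-commands the anaphor but is outside its binding domain → cannot satisfy Principle A.
*Daniel₃* c-commands the anaphor but is outside its binding domain → cannot satisfy Principle A.
*Dmitri₄* c-commands the anaphor within its binding domain → licit binder.
*Oliver₅* c-commands the anaphor within its binding domain → licit binder.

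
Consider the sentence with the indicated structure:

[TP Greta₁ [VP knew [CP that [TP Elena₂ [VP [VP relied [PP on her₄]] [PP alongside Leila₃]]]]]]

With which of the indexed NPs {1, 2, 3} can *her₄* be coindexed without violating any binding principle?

*her* is a pronoun, so Principle B applies: it must be free in its binding domain.
Binding domain of *her₄*: the embedded TP, whose subject is Elena₂.
*Greta₁* c-commands the pronoun but from outside its binding domain, and is not c-commanded by it → coindexation permitted.
*Elena₂* c-commands the pronoun within its binding domain → coindexation would violate Principle B.
*Leila₃* and the pronoun do not c-command one another → neither Principle B nor Principle C is at stake; coindexation permitted.

{1, 3}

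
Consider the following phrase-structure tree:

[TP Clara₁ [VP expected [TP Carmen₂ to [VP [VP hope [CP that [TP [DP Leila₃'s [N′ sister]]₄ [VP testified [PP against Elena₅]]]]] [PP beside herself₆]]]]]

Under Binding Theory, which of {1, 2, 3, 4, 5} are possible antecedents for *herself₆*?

*herself* is an anaphor, so Principle A applies: it must be bound in its binding domain.
Binding domain of *herself₆*: the embedded TP, whose subject is Carmen₂.
*Clara₁* c-commands the anaphor but is outside its binding domain → cannot satisfy Principle A.
*Carmen₂* c-commands the anaphor within its binding domain → licit binder.
*Leila₃* does not c-command the anaphor → cannot bind it.
*[Leila₃'s sister]₄* does not c-command the anaphor → cannot bind it.
*Elena₅* does not c-command the anaphor → cannot bind it.

{2}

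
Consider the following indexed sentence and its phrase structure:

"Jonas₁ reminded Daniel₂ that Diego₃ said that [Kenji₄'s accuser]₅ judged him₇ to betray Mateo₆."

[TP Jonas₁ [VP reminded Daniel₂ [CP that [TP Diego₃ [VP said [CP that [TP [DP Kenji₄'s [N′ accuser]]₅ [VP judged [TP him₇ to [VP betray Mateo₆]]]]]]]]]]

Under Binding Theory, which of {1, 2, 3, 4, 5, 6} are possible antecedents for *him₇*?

{1, 2, 3, 4}

*him* is a pronoun, so Principle B applies: it must be free in its binding domain.
Binding domain of *him₇*: the embedded TP, whose subject is [Kenji₄'s accuser]₅.
*Jonas₁* c-commands the pronoun but from outside its binding domain, and is not c-commanded by it → coindexation permitted.
*Daniel₂* c-commands the pronoun but from outside its binding domain, and is not c-commanded by it → coindexation permitted.
*Diego₃* c-commands the pronoun but from outside its binding domain, and is not c-commanded by it → coindexation permitted.
*Kenji₄* and the pronoun do not c-command one another → neither Principle B nor Principle C is at stake; coindexation permitted.
*[Kenji₄'s accuser]₅* c-commands the pronoun within its binding domain → coindexation would violate Principle B.
*Mateo₆*: the pronoun c-commands this R-expression → coindexation would violate Principle C on *Mateo₆*.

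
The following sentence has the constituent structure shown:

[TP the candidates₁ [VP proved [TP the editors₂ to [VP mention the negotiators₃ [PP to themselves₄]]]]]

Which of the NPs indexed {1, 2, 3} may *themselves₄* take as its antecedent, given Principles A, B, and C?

{2, 3}

*themselves* is an anaphor, so Principle A applies: it must be bound in its binding domain.
Binding domain of *themselves₄*: the embedded TP, whose subject is the editors₂.
*the candidates₁* c-commands the anaphor but is outside its binding domain → cannot satisfy Principle A.
*the editors₂* c-commands the anaphor within its binding domain → licit binder.
*the negotiators₃* c-commands the anaphor within its binding domain → licit binder.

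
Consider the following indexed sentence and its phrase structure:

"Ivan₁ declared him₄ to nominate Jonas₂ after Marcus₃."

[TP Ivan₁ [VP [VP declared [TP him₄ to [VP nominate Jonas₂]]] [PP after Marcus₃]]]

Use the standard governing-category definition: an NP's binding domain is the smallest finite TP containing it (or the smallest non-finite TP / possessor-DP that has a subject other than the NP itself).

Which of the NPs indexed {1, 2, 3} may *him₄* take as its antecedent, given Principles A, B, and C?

*him* is a pronoun, so Principle B applies: it must be free in its binding domain.
Binding domain of *him₄*: the matrix TP, whose subject is Ivan₁.
*Ivan₁* c-commands the pronoun within its binding domain → coindexation would violate Principle B.
*Jonas₂*: the pronoun c-commands this R-expression → coindexation would violate Principle C on *Jonas₂*.
*Marcus₃* and the pronoun do not c-command one another → neither Principle B nor Principle C is at stake; coindexation permitted.

{3}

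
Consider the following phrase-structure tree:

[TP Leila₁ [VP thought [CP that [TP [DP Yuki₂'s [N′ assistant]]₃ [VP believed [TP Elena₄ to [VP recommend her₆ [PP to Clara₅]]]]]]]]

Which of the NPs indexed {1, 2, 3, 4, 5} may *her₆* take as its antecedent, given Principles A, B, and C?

{1, 2, 3}

*her* is a pronoun, so Principle B applies: it must be free in its binding domain.
Binding domain of *her₆*: the embedded TP, whose subject is Elena₄.
*Leila₁* c-commands the pronoun but from outside its binding domain, and is not c-commanded by it → coindexation permitted.
*Yuki₂* and the pronoun do not c-command one another → neither Principle B nor Principle C is at stake; coindexation permitted.
*[Yuki₂'s assistant]₃* c-commands the pronoun but from outside its binding domain, and is not c-commanded by it → coindexation permitted.
*Elena₄* c-commands the pronoun within its binding domain → coindexation would violate Principle B.
*Clara₅*: the pronoun c-commands this R-expression → coindexation would violate Principle C on *Clara₅*.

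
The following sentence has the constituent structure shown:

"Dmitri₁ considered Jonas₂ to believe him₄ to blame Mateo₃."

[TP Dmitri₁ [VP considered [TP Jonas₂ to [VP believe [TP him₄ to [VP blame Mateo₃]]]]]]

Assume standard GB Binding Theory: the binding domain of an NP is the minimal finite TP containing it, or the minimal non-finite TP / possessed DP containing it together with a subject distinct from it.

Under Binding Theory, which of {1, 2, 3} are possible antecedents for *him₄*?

{1}

*him* is a pronoun, so Principle B applies: it must be free in its binding domain.
Binding domain of *him₄*: the embedded TP, whose subject is Jonas₂.
*Dmitri₁* c-commands the pronoun but from outside its binding domain, and is not c-commanded by it → coindexation permitted.
*Jonas₂* c-commands the pronoun within its binding domain → coindexation would violate Principle B.
*Mateo₃*: the pronoun c-commands this R-expression → coindexation would violate Principle C on *Mateo₃*.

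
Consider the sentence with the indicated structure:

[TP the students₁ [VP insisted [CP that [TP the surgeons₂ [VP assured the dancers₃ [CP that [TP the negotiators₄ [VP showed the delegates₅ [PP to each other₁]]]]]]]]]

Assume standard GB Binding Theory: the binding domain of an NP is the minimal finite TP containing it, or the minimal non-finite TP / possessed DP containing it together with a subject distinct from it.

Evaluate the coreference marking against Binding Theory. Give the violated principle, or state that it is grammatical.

The two coindexed NPs are *the students₁* and *each other₁*.
*each other₁* is an anaphor. Principle A requires it to be bound within its binding domain — the embedded TP, whose subject is the negotiators₄.
Within that domain it is c-commanded by *the negotiators₄*, *the delegates₅*, none of which share its index.
*the students₁* does c-command the anaphor, but from outside its binding domain.
The anaphor is unbound in its domain → Principle A violation.

Principle A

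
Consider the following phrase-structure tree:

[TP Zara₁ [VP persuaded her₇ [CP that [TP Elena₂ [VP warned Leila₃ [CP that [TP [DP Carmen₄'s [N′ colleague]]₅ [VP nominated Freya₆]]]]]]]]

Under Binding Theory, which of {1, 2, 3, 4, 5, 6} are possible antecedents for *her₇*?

*her* is a pronoun, so Principle B applies: it must be free in its binding domain.
Binding domain of *her₇*: the matrix TP, whose subject is Zara₁.
*Zara₁* c-commands the pronoun within its binding domain → coindexation would violate Principle B.
*Elena₂*: the pronoun c-commands this R-expression → coindexation would violate Principle C on *Elena₂*.
*Leila₃*: the pronoun c-commands this R-expression → coindexation would violate Principle C on *Leila₃*.
*Carmen₄*: the pronoun c-commands this R-expression → coindexation would violate Principle C on *Carmen₄*.
*[Carmen₄'s colleague]₅*: the pronoun c-commands this R-expression → coindexation would violate Principle C on *[Carmen₄'s colleague]₅*.
*Freya₆*: the pronoun c-commands this R-expression → coindexation would violate Principle C on *Freya₆*.

none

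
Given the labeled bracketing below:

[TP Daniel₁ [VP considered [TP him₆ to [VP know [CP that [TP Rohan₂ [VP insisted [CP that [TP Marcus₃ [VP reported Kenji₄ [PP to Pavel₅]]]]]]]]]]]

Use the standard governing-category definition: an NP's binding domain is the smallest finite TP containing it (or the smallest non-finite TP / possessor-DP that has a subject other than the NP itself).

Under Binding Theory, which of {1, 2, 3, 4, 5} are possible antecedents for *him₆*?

*him* is a pronoun, so Principle B applies: it must be free in its binding domain.
Binding domain of *him₆*: the matrix TP, whose subject is Daniel₁.
*Daniel₁* c-commands the pronoun within its binding domain → coindexation would violate Principle B.
*Rohan₂*: the pronoun c-commands this R-expression → coindexation would violate Principle C on *Rohan₂*.
*Marcus₃*: the pronoun c-commands this R-expression → coindexation would violate Principle C on *Marcus₃*.
*Kenji₄*: the pronoun c-commands this R-expression → coindexation would violate Principle C on *Kenji₄*.
*Pavel₅*: the pronoun c-commands this R-expression → coindexation would violate Principle C on *Pavel₅*.

none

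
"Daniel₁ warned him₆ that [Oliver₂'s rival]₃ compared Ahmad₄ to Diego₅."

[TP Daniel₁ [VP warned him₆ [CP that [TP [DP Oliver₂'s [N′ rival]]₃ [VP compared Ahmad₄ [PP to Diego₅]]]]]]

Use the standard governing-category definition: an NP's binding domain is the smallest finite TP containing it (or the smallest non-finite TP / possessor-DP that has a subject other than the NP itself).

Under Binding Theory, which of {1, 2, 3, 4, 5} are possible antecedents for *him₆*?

*him* is a pronoun, so Principle B applies: it must be free in its binding domain.
Binding domain of *him₆*: the matrix TP, whose subject is Daniel₁.
*Daniel₁* c-commands the pronoun within its binding domain → coindexation would violate Principle B.
*Oliver₂*: the pronoun c-commands this R-expression → coindexation would violate Principle C on *Oliver₂*.
*[Oliver₂'s rival]₃*: the pronoun c-commands this R-expression → coindexation would violate Principle C on *[Oliver₂'s rival]₃*.
*Ahmad₄*: the pronoun c-commands this R-expression → coindexation would violate Principle C on *Ahmad₄*.
*Diego₅*: the pronoun c-commands this R-expression → coindexation would violate Principle C on *Diego₅*.

none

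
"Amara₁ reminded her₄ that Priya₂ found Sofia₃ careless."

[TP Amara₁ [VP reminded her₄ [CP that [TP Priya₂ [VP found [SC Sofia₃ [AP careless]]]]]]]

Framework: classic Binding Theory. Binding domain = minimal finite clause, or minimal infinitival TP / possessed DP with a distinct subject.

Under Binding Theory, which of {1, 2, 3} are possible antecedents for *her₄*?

none

*her* is a pronoun, so Principle B applies: it must be free in its binding domain.
Binding domain of *her₄*: the matrix TP, whose subject is Amara₁.
*Amara₁* c-commands the pronoun within its binding domain → coindexation would violate Principle B.
*Priya₂*: the pronoun c-commands this R-expression → coindexation would violate Principle C on *Priya₂*.
*Sofia₃*: the pronoun c-commands this R-expression → coindexation would violate Principle C on *Sofia₃*.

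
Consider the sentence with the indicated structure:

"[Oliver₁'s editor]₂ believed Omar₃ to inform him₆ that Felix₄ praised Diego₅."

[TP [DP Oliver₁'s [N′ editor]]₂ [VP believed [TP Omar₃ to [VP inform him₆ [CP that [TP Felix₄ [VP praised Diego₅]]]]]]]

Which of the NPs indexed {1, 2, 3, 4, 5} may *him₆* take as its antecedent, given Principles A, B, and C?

*him* is a pronoun, so Principle B applies: it must be free in its binding domain.
Binding domain of *him₆*: the embedded TP, whose subject is Omar₃.
*Oliver₁* and the pronoun do not c-command one another → neither Principle B nor Principle C is at stake; coindexation permitted.
*[Oliver₁'s editor]₂* c-commands the pronoun but from outside its binding domain, and is not c-commanded by it → coindexation permitted.
*Omar₃* c-commands the pronoun within its binding domain → coindexation would violate Principle B.
*Felix₄*: the pronoun c-commands this R-expression → coindexation would violate Principle C on *Felix₄*.
*Diego₅*: the pronoun c-commands this R-expression → coindexation would violate Principle C on *Diego₅*.

{1, 2}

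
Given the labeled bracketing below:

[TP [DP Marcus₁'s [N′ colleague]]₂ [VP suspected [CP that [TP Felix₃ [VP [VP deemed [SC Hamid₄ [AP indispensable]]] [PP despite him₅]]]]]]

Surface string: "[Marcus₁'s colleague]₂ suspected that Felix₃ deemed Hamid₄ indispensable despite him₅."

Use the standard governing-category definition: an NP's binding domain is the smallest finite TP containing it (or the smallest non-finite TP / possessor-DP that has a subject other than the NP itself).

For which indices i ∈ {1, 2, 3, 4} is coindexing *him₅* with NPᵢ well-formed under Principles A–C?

{1, 2, 4}

*him* is a pronoun, so Principle B applies: it must be free in its binding domain.
Binding domain of *him₅*: the embedded TP, whose subject is Felix₃.
*Marcus₁* and the pronoun do not c-command one another → neither Principle B nor Principle C is at stake; coindexation permitted.
*[Marcus₁'s colleague]₂* c-commands the pronoun but from outside its binding domain, and is not c-commanded by it → coindexation permitted.
*Felix₃* c-commands the pronoun within its binding domain → coindexation would violate Principle B.
*Hamid₄* and the pronoun do not c-command one another → neither Principle B nor Principle C is at stake; coindexation permitted.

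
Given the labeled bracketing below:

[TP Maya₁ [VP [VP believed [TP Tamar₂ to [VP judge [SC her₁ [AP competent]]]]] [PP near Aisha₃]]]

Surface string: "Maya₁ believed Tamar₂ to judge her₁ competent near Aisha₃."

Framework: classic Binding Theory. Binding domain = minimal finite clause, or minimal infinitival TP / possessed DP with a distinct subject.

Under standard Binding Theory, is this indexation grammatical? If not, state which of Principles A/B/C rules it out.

The two coindexed NPs are *Maya₁* and *her₁*.
*her₁* is a pronoun; its binding domain is the embedded TP, whose subject is Tamar₂. Within that domain it is c-commanded only by *Tamar₂*, which carries a different index — the pronoun is free locally, so Principle B holds.
*Maya₁* is an R-expression; *her₁* does not c-command it, and no other NP shares its index, so Principle C is satisfied.
All principles are respected.

grammatical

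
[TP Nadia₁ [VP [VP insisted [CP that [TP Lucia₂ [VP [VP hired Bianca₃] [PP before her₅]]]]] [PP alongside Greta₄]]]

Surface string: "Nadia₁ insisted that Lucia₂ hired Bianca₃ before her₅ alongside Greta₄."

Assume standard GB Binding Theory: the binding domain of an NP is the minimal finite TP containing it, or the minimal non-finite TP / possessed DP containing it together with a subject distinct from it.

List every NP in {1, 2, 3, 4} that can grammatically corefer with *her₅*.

*her* is a pronoun, so Principle B applies: it must be free in its binding domain.
Binding domain of *her₅*: the embedded TP, whose subject is Lucia₂.
*Nadia₁* c-commands the pronoun but from outside its binding domain, and is not c-commanded by it → coindexation permitted.
*Lucia₂* c-commands the pronoun within its binding domain → coindexation would violate Principle B.
*Bianca₃* and the pronoun do not c-command one another → neither Principle B nor Principle C is at stake; coindexation permitted.
*Greta₄* and the pronoun do not c-command one another → neither Principle B nor Principle C is at stake; coindexation permitted.

{1, 3, 4}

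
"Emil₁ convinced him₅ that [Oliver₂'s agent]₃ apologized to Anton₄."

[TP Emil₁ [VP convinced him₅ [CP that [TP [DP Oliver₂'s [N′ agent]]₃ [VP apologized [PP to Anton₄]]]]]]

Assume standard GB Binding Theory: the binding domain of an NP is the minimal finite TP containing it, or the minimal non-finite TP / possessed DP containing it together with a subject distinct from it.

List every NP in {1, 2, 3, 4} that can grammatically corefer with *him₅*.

none

*him* is a pronoun, so Principle B applies: it must be free in its binding domain.
Binding domain of *him₅*: the matrix TP, whose subject is Emil₁.
*Emil₁* c-commands the pronoun within its binding domain → coindexation would violate Principle B.
*Oliver₂*: the pronoun c-commands this R-expression → coindexation would violate Principle C on *Oliver₂*.
*[Oliver₂'s agent]₃*: the pronoun c-commands this R-expression → coindexation would violate Principle C on *[Oliver₂'s agent]₃*.
*Anton₄*: the pronoun c-commands this R-expression → coindexation would violate Principle C on *Anton₄*.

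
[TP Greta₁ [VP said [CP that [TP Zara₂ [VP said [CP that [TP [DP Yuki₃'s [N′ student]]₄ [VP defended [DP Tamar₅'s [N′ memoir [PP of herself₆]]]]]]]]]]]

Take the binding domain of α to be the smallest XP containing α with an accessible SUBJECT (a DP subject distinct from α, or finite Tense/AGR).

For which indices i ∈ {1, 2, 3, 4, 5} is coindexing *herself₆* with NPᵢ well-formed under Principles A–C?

{5}

*herself* is an anaphor, so Principle A applies: it must be bound in its binding domain.
Binding domain of *herself₆*: the possessed DP, whose subject is Tamar₅.
*Greta₁* c-commands the anaphor but is outside its binding domain → cannot satisfy Principle A.
*Zara₂* c-commands the anaphor but is outside its binding domain → cannot satisfy Principle A.
*Yuki₃* does not c-command the anaphor → cannot bind it.
*[Yuki₃'s student]₄* c-commands the anaphor but is outside its binding domain → cannot satisfy Principle A.
*Tamar₅* c-commands the anaphor within its binding domain → licit binder.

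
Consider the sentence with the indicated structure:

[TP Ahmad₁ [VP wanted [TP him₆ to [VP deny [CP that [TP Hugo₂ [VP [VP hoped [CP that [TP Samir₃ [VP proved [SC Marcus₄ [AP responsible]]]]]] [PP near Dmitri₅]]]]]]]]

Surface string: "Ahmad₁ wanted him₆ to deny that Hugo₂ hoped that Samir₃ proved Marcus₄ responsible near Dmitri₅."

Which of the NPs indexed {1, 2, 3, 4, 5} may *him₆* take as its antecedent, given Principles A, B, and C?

none

*him* is a pronoun, so Principle B applies: it must be free in its binding domain.
Binding domain of *him₆*: the matrix TP, whose subject is Ahmad₁.
*Ahmad₁* c-commands the pronoun within its binding domain → coindexation would violate Principle B.
*Hugo₂*: the pronoun c-commands this R-expression → coindexation would violate Principle C on *Hugo₂*.
*Samir₃*: the pronoun c-commands this R-expression → coindexation would violate Principle C on *Samir₃*.
*Marcus₄*: the pronoun c-commands this R-expression → coindexation would violate Principle C on *Marcus₄*.
*Dmitri₅*: the pronoun c-commands this R-expression → coindexation would violate Principle C on *Dmitri₅*.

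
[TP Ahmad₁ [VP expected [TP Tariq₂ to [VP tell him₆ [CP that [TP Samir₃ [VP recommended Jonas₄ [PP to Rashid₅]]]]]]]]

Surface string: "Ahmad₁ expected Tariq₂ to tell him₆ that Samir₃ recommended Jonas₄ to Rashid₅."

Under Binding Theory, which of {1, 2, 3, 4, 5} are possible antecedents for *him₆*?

*him* is a pronoun, so Principle B applies: it must be free in its binding domain.
Binding domain of *him₆*: the embedded TP, whose subject is Tariq₂.
*Ahmad₁* c-commands the pronoun but from outside its binding domain, and is not c-commanded by it → coindexation permitted.
*Tariq₂* c-commands the pronoun within its binding domain → coindexation would violate Principle B.
*Samir₃*: the pronoun c-commands this R-expression → coindexation would violate Principle C on *Samir₃*.
*Jonas₄*: the pronoun c-commands this R-expression → coindexation would violate Principle C on *Jonas₄*.
*Rashid₅*: the pronoun c-commands this R-expression → coindexation would violate Principle C on *Rashid₅*.

{1}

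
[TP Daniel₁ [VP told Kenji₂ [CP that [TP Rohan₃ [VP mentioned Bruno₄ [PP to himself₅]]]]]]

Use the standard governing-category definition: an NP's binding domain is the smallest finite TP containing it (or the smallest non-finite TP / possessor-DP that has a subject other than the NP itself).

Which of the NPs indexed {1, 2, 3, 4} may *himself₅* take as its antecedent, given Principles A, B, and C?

*himself* is an anaphor, so Principle A applies: it must be bound in its binding domain.
Binding domain of *himself₅*: the embedded TP, whose subject is Rohan₃.
*Daniel₁* c-commands the anaphor but is outside its binding domain → cannot satisfy Principle A.
*Kenji₂* c-commands the anaphor but is outside its binding domain → cannot satisfy Principle A.
*Rohan₃* c-commands the anaphor within its binding domain → licit binder.
*Bruno₄* c-commands the anaphor within its binding domain → licit binder.

{3, 4}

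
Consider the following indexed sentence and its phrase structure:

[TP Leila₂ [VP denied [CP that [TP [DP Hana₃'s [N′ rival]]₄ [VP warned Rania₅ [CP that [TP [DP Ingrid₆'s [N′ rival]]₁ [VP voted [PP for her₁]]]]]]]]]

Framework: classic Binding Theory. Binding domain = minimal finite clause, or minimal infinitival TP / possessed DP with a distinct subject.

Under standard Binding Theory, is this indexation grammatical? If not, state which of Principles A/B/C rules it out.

The two coindexed NPs are *[Ingrid₆'s rival]₁* and *her₁*.
*her₁* is a pronoun. Its binding domain is the embedded TP, whose subject is [Ingrid₆'s rival]₁.
*[Ingrid₆'s rival]₁* c-commands it within that domain and carries the same index.
The pronoun is locally bound → Principle B violation.

Principle B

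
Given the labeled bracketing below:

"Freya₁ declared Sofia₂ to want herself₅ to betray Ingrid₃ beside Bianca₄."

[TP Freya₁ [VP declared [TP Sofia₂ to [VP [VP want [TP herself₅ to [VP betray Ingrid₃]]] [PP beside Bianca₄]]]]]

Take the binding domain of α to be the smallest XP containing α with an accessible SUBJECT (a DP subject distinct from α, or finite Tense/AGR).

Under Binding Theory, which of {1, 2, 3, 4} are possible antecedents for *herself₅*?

*herself* is an anaphor, so Principle A applies: it must be bound in its binding domain.
Binding domain of *herself₅*: the embedded TP, whose subject is Sofia₂.
*Freya₁* c-commands the anaphor but is outside its binding domain → cannot satisfy Principle A.
*Sofia₂* c-commands the anaphor within its binding domain → licit binder.
*Ingrid₃* does not c-command the anaphor → cannot bind it.
*Bianca₄* does not c-command the anaphor → cannot bind it.

{2}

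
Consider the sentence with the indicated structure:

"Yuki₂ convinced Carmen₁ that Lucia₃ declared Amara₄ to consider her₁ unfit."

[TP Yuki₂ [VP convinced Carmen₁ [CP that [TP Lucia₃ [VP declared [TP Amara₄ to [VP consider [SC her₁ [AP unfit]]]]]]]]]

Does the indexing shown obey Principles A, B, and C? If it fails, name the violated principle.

The two coindexed NPs are *Carmen₁* and *her₁*.
*her₁* is a pronoun; its binding domain is the embedded TP, whose subject is Amara₄. Within that domain it is c-commanded only by *Amara₄*, which carries a different index — the pronoun is free locally, so Principle B holds.
*Carmen₁* is an R-expression; *her₁* does not c-command it, and no other NP shares its index, so Principle C is satisfied.
All principles are respected.

grammatical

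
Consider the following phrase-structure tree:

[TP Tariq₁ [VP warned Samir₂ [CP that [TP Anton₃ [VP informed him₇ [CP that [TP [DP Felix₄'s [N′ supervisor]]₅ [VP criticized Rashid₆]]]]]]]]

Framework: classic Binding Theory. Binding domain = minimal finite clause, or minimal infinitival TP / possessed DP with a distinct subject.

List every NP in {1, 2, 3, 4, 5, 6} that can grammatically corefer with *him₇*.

{1, 2}

*him* is a pronoun, so Principle B applies: it must be free in its binding domain.
Binding domain of *him₇*: the embedded TP, whose subject is Anton₃.
*Tariq₁* c-commands the pronoun but from outside its binding domain, and is not c-commanded by it → coindexation permitted.
*Samir₂* c-commands the pronoun but from outside its binding domain, and is not c-commanded by it → coindexation permitted.
*Anton₃* c-commands the pronoun within its binding domain → coindexation would violate Principle B.
*Felix₄*: the pronoun c-commands this R-expression → coindexation would violate Principle C on *Felix₄*.
*[Felix₄'s supervisor]₅*: the pronoun c-commands this R-expression → coindexation would violate Principle C on *[Felix₄'s supervisor]₅*.
*Rashid₆*: the pronoun c-commands this R-expression → coindexation would violate Principle C on *Rashid₆*.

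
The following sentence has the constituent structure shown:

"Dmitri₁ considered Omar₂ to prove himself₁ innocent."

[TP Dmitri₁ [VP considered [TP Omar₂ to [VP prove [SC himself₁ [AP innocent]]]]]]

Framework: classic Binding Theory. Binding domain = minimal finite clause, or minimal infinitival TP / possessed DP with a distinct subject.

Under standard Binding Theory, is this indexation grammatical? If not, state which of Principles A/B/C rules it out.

The two coindexed NPs are *Dmitri₁* and *himself₁*.
*himself₁* is an anaphor. Principle A requires it to be bound within its binding domain — the embedded TP, whose subject is Omar₂.
Within that domain it is c-commanded by *Omar₂*, which does not share its index.
*Dmitri₁* does c-command the anaphor, but from outside its binding domain.
The anaphor is unbound in its domain → Principle A violation.

Principle A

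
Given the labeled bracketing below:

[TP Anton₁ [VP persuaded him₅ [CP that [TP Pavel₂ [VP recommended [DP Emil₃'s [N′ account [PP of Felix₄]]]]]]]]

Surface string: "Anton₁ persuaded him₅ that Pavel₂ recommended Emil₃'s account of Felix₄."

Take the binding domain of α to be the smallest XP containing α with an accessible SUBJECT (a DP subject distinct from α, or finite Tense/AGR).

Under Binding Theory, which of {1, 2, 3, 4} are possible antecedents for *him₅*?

*him* is a pronoun, so Principle B applies: it must be free in its binding domain.
Binding domain of *him₅*: the matrix TP, whose subject is Anton₁.
*Anton₁* c-commands the pronoun within its binding domain → coindexation would violate Principle B.
*Pavel₂*: the pronoun c-commands this R-expression → coindexation would violate Principle C on *Pavel₂*.
*Emil₃*: the pronoun c-commands this R-expression → coindexation would violate Principle C on *Emil₃*.
*Felix₄*: the pronoun c-commands this R-expression → coindexation would violate Principle C on *Felix₄*.

none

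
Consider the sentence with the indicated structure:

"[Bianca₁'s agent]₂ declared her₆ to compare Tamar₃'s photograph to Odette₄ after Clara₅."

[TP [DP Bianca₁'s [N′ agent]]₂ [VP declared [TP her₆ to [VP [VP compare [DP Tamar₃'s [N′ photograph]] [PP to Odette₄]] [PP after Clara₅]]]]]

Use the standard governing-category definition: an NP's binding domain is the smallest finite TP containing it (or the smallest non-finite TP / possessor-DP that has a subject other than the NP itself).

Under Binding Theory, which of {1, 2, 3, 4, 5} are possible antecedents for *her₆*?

*her* is a pronoun, so Principle B applies: it must be free in its binding domain.
Binding domain of *her₆*: the matrix TP, whose subject is [Bianca₁'s agent]₂.
*Bianca₁* and the pronoun do not c-command one another → neither Principle B nor Principle C is at stake; coindexation permitted.
*[Bianca₁'s agent]₂* c-commands the pronoun within its binding domain → coindexation would violate Principle B.
*Tamar₃*: the pronoun c-commands this R-expression → coindexation would violate Principle C on *Tamar₃*.
*Odette₄*: the pronoun c-commands this R-expression → coindexation would violate Principle C on *Odette₄*.
*Clara₅*: the pronoun c-commands this R-expression → coindexation would violate Principle C on *Clara₅*.

{1}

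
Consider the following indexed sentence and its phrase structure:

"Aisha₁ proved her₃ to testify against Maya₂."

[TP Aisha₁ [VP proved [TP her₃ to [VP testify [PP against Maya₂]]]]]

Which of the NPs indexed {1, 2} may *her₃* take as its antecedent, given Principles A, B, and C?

none

*her* is a pronoun, so Principle B applies: it must be free in its binding domain.
Binding domain of *her₃*: the matrix TP, whose subject is Aisha₁.
*Aisha₁* c-commands the pronoun within its binding domain → coindexation would violate Principle B.
*Maya₂*: the pronoun c-commands this R-expression → coindexation would violate Principle C on *Maya₂*.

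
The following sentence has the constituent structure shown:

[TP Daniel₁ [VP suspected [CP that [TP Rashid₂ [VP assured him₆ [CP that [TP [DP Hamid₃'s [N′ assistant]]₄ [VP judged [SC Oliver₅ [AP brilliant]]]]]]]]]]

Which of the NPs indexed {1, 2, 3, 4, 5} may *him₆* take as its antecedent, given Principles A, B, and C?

{1}

*him* is a pronoun, so Principle B applies: it must be free in its binding domain.
Binding domain of *him₆*: the embedded TP, whose subject is Rashid₂.
*Daniel₁* c-commands the pronoun but from outside its binding domain, and is not c-commanded by it → coindexation permitted.
*Rashid₂* c-commands the pronoun within its binding domain → coindexation would violate Principle B.
*Hamid₃*: the pronoun c-commands this R-expression → coindexation would violate Principle C on *Hamid₃*.
*[Hamid₃'s assistant]₄*: the pronoun c-commands this R-expression → coindexation would violate Principle C on *[Hamid₃'s assistant]₄*.
*Oliver₅*: the pronoun c-commands this R-expression → coindexation would violate Principle C on *Oliver₅*.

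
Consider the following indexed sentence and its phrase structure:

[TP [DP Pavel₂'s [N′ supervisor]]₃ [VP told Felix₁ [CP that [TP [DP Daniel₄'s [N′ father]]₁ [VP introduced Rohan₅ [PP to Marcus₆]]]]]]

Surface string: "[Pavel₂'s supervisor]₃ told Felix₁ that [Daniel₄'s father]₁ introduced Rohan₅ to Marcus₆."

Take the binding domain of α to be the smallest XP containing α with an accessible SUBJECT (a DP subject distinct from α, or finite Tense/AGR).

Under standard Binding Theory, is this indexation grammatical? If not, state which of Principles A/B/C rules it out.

Principle C

The two coindexed NPs are *[Daniel₄'s father]₁* and *Felix₁*.
*[Daniel₄'s father]₁* is an R-expression. Principle C requires it to be free everywhere.
*Felix₁* c-commands it and carries the same index.
The R-expression is bound → Principle C violation.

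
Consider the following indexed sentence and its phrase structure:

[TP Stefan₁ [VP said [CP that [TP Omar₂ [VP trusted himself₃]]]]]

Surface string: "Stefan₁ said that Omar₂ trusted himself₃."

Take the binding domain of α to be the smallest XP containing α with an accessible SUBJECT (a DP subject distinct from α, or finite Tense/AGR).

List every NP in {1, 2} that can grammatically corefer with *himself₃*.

{2}

*himself* is an anaphor, so Principle A applies: it must be bound in its binding domain.
Binding domain of *himself₃*: the embedded TP, whose subject is Omar₂.
*Stefan₁* c-commands the anaphor but is outside its binding domain → cannot satisfy Principle A.
*Omar₂* c-commands the anaphor within its binding domain → licit binder.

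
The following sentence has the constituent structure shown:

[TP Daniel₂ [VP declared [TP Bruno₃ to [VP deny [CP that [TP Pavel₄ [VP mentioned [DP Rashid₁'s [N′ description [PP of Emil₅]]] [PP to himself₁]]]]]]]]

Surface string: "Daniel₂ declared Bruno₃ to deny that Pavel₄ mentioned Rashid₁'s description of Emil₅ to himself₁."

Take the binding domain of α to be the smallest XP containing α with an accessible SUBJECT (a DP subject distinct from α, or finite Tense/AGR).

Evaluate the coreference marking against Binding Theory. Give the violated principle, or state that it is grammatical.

The two coindexed NPs are *Rashid₁* and *himself₁*.
*himself₁* is an anaphor. Principle A requires it to be bound within its binding domain — the embedded TP, whose subject is Pavel₄.
Within that domain it is c-commanded by *Pavel₄*, which does not share its index.
*Rashid₁* does not c-command the anaphor at all.
The anaphor is unbound in its domain → Principle A violation.

Principle A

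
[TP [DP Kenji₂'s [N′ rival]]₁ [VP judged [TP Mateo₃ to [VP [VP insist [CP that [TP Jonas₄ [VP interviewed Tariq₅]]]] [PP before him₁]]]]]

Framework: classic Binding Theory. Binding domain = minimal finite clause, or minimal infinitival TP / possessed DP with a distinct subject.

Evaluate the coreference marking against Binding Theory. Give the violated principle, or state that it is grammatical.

The two coindexed NPs are *[Kenji₂'s rival]₁* and *him₁*.
*him₁* is a pronoun; its binding domain is the embedded TP, whose subject is Mateo₃. Within that domain it is c-commanded only by *Mateo₃*, which carries a different index — the pronoun is free locally, so Principle B holds.
*[Kenji₂'s rival]₁* is an R-expression; *him₁* does not c-command it, and no other NP shares its index, so Principle C is satisfied.
All principles are respected.

grammatical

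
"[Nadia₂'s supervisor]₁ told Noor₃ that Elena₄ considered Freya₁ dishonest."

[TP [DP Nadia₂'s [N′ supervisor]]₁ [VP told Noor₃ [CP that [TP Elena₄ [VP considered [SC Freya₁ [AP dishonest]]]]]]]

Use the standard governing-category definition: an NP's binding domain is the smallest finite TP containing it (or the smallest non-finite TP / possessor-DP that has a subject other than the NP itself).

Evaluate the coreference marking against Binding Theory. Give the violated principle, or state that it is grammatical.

The two coindexed NPs are *[Nadia₂'s supervisor]₁* and *Freya₁*.
*Freya₁* is an R-expression. Principle C requires it to be free everywhere.
*[Nadia₂'s supervisor]₁* c-commands it and carries the same index.
The R-expression is bound → Principle C violation.

Principle C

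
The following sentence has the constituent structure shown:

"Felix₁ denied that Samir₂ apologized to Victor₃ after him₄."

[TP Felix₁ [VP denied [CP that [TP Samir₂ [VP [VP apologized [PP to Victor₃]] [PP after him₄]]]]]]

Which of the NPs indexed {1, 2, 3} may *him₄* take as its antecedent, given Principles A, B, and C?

*him* is a pronoun, so Principle B applies: it must be free in its binding domain.
Binding domain of *him₄*: the embedded TP, whose subject is Samir₂.
*Felix₁* c-commands the pronoun but from outside its binding domain, and is not c-commanded by it → coindexation permitted.
*Samir₂* c-commands the pronoun within its binding domain → coindexation would violate Principle B.
*Victor₃* and the pronoun do not c-command one another → neither Principle B nor Principle C is at stake; coindexation permitted.

{1, 3}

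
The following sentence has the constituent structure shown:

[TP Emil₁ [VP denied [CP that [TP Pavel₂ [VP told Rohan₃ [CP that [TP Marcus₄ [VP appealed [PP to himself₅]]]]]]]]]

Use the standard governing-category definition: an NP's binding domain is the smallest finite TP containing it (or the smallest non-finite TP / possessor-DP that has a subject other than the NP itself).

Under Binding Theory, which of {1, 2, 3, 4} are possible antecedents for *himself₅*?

{4}

*himself* is an anaphor, so Principle A applies: it must be bound in its binding domain.
Binding domain of *himself₅*: the embedded TP, whose subject is Marcus₄.
*Emil₁* c-commands the anaphor but is outside its binding domain → cannot satisfy Principle A.
*Pavel₂* c-commands the anaphor but is outside its binding domain → cannot satisfy Principle A.
*Rohan₃* c-commands the anaphor but is outside its binding domain → cannot satisfy Principle A.
*Marcus₄* c-commands the anaphor within its binding domain → licit binder.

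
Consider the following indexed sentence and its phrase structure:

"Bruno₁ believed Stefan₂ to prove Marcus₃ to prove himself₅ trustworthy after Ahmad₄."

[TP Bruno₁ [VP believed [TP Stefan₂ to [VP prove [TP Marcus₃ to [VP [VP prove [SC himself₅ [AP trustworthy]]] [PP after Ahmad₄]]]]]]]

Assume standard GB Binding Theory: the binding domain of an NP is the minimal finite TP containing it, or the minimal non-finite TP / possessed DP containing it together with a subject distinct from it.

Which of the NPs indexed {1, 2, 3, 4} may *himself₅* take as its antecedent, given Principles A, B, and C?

*himself* is an anaphor, so Principle A applies: it must be bound in its binding domain.
Binding domain of *himself₅*: the embedded TP, whose subject is Marcus₃.
*Bruno₁* c-commands the anaphor but is outside its binding domain → cannot satisfy Principle A.
*Stefan₂* c-commands the anaphor but is outside its binding domain → cannot satisfy Principle A.
*Marcus₃* c-commands the anaphor within its binding domain → licit binder.
*Ahmad₄* does not c-command the anaphor → cannot bind it.

{3}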